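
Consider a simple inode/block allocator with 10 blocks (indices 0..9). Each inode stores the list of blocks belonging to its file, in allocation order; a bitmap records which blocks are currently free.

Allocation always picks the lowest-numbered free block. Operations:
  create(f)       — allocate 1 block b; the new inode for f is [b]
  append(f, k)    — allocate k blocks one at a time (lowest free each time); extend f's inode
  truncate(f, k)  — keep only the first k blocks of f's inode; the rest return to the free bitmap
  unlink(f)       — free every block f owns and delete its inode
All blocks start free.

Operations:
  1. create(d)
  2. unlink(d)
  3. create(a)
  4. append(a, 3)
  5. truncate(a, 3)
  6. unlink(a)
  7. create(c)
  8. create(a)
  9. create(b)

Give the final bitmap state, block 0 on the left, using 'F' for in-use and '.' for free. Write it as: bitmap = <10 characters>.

after create(d) → d:[0]  free=[F.........]
after unlink(d) →   free=[..........]
after create(a) → a:[0]  free=[F.........]
after append(a, 3) → a:[0, 1, 2, 3]  free=[FFFF......]
after truncate(a, 3) → a:[0, 1, 2]  free=[FFF.......]
after unlink(a) →   free=[..........]
after create(c) → c:[0]  free=[F.........]
after create(a) → a:[1], c:[0]  free=[FF........]
after create(b) → a:[1], b:[2], c:[0]  free=[FFF.......]

bitmap = FFF.......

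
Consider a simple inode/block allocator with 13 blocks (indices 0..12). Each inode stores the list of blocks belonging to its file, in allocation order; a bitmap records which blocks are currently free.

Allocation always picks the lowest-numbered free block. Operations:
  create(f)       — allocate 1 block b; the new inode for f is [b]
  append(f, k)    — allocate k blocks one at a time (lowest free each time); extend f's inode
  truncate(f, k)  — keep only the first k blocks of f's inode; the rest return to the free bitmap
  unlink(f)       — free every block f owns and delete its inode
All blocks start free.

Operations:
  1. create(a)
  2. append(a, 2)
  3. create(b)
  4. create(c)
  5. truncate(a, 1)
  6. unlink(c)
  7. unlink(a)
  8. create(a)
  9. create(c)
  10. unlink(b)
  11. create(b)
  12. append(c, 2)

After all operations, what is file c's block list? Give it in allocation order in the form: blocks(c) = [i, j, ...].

after create(a) → a:[0]  free=[F............]
after append(a, 2) → a:[0, 1, 2]  free=[FFF..........]
after create(b) → a:[0, 1, 2], b:[3]  free=[FFFF.........]
after create(c) → a:[0, 1, 2], b:[3], c:[4]  free=[FFFFF........]
after truncate(a, 1) → a:[0], b:[3], c:[4]  free=[F..FF........]
after unlink(c) → a:[0], b:[3]  free=[F..F.........]
after unlink(a) → b:[3]  free=[...F.........]
after create(a) → a:[0], b:[3]  free=[F..F.........]
after create(c) → a:[0], b:[3], c:[1]  free=[FF.F.........]
after unlink(b) → a:[0], c:[1]  free=[FF...........]
after create(b) → a:[0], b:[2], c:[1]  free=[FFF..........]
after append(c, 2) → a:[0], b:[2], c:[1, 3, 4]  free=[FFFFF........]

blocks(c) = [1, 3, 4]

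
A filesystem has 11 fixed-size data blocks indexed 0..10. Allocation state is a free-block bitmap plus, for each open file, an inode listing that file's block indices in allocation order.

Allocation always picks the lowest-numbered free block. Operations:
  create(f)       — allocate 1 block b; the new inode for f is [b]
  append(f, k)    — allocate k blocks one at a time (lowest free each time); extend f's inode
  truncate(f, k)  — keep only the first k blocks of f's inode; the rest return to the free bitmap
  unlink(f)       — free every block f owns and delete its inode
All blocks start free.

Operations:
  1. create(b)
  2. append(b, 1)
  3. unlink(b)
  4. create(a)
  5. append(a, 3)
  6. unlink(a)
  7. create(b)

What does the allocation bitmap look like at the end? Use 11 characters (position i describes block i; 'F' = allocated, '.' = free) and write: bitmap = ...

bitmap = F..........

  1. create(b)  ⇒  F..........  {b→[0]}
  2. append(b, 1)  ⇒  FF.........  {b→[0, 1]}
  3. unlink(b)  ⇒  ...........  {}
  4. create(a)  ⇒  F..........  {a→[0]}
  5. append(a, 3)  ⇒  FFFF.......  {a→[0, 1, 2, 3]}
  6. unlink(a)  ⇒  ...........  {}
  7. create(b)  ⇒  F..........  {b→[0]}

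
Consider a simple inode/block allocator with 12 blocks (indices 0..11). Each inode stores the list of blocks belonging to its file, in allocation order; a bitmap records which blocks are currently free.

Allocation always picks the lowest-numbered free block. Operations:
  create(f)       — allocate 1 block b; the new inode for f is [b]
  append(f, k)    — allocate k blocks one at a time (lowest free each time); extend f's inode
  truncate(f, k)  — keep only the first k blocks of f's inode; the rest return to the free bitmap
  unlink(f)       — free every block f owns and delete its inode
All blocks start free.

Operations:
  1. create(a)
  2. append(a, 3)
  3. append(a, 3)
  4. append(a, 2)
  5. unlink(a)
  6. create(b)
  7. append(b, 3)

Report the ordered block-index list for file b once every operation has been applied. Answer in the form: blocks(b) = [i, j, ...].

blocks(b) = [0, 1, 2, 3]

after create(a) → a:[0]  free=[F...........]
after append(a, 3) → a:[0, 1, 2, 3]  free=[FFFF........]
after append(a, 3) → a:[0, 1, 2, 3, 4, 5, 6]  free=[FFFFFFF.....]
after append(a, 2) → a:[0, 1, 2, 3, 4, 5, 6, 7, 8]  free=[FFFFFFFFF...]
after unlink(a) →   free=[............]
after create(b) → b:[0]  free=[F...........]
after append(b, 3) → b:[0, 1, 2, 3]  free=[FFFF........]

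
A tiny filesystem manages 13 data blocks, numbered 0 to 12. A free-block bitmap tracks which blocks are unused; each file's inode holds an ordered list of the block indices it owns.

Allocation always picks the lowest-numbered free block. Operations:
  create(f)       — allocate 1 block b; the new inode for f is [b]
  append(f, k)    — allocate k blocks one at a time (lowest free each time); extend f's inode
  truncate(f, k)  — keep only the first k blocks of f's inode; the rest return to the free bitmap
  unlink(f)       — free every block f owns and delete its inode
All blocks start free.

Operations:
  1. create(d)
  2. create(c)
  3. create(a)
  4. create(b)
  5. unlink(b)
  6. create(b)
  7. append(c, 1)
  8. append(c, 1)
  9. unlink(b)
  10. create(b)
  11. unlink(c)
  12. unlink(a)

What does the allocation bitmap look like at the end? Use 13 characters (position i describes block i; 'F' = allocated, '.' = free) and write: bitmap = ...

bitmap = F..F.........

after create(d) → d:[0]  free=[F............]
after create(c) → c:[1], d:[0]  free=[FF...........]
after create(a) → a:[2], c:[1], d:[0]  free=[FFF..........]
after create(b) → a:[2], b:[3], c:[1], d:[0]  free=[FFFF.........]
after unlink(b) → a:[2], c:[1], d:[0]  free=[FFF..........]
after create(b) → a:[2], b:[3], c:[1], d:[0]  free=[FFFF.........]
after append(c, 1) → a:[2], b:[3], c:[1, 4], d:[0]  free=[FFFFF........]
after append(c, 1) → a:[2], b:[3], c:[1, 4, 5], d:[0]  free=[FFFFFF.......]
after unlink(b) → a:[2], c:[1, 4, 5], d:[0]  free=[FFF.FF.......]
after create(b) → a:[2], b:[3], c:[1, 4, 5], d:[0]  free=[FFFFFF.......]
after unlink(c) → a:[2], b:[3], d:[0]  free=[F.FF.........]
after unlink(a) → b:[3], d:[0]  free=[F..F.........]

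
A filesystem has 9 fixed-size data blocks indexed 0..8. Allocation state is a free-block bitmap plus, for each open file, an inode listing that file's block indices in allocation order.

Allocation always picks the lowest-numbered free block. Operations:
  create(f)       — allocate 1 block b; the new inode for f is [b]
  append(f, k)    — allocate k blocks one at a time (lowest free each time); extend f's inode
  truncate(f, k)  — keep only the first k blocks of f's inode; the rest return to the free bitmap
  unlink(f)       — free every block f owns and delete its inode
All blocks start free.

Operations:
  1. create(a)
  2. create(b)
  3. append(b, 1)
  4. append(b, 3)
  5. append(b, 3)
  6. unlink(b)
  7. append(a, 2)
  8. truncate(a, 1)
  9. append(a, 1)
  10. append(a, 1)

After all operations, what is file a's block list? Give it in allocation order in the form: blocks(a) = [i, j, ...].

[1] create(a) — a=0 (map F........)
[2] create(b) — a=0 b=1 (map FF.......)
[3] append(b, 1) — a=0 b=1,2 (map FFF......)
[4] append(b, 3) — a=0 b=1,2,3,4,5 (map FFFFFF...)
[5] append(b, 3) — a=0 b=1,2,3,4,5,6,7,8 (map FFFFFFFFF)
[6] unlink(b) — a=0 (map F........)
[7] append(a, 2) — a=0,1,2 (map FFF......)
[8] truncate(a, 1) — a=0 (map F........)
[9] append(a, 1) — a=0,1 (map FF.......)
[10] append(a, 1) — a=0,1,2 (map FFF......)

blocks(a) = [0, 1, 2]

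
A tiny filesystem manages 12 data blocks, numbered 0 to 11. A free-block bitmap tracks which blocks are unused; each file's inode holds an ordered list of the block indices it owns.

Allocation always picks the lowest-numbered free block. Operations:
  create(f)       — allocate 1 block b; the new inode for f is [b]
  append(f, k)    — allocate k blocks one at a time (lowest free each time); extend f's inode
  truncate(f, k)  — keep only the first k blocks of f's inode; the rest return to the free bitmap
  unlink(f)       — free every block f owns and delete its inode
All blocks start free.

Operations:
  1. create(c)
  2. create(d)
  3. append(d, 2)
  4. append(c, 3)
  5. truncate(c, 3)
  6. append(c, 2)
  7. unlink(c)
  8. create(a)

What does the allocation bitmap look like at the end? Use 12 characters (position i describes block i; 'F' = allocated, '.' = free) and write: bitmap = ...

  1. create(c)  ⇒  F...........  {c→[0]}
  2. create(d)  ⇒  FF..........  {c→[0]; d→[1]}
  3. append(d, 2)  ⇒  FFFF........  {c→[0]; d→[1, 2, 3]}
  4. append(c, 3)  ⇒  FFFFFFF.....  {c→[0, 4, 5, 6]; d→[1, 2, 3]}
  5. truncate(c, 3)  ⇒  FFFFFF......  {c→[0, 4, 5]; d→[1, 2, 3]}
  6. append(c, 2)  ⇒  FFFFFFFF....  {c→[0, 4, 5, 6, 7]; d→[1, 2, 3]}
  7. unlink(c)  ⇒  .FFF........  {d→[1, 2, 3]}
  8. create(a)  ⇒  FFFF........  {a→[0]; d→[1, 2, 3]}

bitmap = FFFF........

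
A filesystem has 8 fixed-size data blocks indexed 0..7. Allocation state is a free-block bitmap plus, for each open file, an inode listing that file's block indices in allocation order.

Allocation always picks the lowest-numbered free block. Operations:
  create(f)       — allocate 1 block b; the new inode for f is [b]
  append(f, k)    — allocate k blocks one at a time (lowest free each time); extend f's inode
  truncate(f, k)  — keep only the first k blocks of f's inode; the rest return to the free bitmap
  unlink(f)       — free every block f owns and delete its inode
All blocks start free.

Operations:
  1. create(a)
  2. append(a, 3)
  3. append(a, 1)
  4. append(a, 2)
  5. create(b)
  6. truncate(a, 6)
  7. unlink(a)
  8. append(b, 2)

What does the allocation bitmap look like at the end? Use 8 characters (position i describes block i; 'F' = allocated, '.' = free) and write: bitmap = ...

bitmap = FF.....F

create(a): bitmap=F....... | a=[0]
append(a, 3): bitmap=FFFF.... | a=[0, 1, 2, 3]
append(a, 1): bitmap=FFFFF... | a=[0, 1, 2, 3, 4]
append(a, 2): bitmap=FFFFFFF. | a=[0, 1, 2, 3, 4, 5, 6]
create(b): bitmap=FFFFFFFF | a=[0, 1, 2, 3, 4, 5, 6] b=[7]
truncate(a, 6): bitmap=FFFFFF.F | a=[0, 1, 2, 3, 4, 5] b=[7]
unlink(a): bitmap=.......F | b=[7]
append(b, 2): bitmap=FF.....F | b=[7, 0, 1]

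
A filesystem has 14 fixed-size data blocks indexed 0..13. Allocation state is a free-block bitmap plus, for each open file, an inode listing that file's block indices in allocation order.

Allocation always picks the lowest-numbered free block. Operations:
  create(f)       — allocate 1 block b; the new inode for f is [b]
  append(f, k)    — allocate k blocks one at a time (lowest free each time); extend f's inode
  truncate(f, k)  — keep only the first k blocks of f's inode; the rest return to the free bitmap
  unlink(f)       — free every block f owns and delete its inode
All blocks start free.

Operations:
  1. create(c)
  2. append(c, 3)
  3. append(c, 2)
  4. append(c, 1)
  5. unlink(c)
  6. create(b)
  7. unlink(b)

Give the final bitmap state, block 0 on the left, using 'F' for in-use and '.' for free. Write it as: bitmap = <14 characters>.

bitmap = ..............

after create(c) → c:[0]  free=[F.............]
after append(c, 3) → c:[0, 1, 2, 3]  free=[FFFF..........]
after append(c, 2) → c:[0, 1, 2, 3, 4, 5]  free=[FFFFFF........]
after append(c, 1) → c:[0, 1, 2, 3, 4, 5, 6]  free=[FFFFFFF.......]
after unlink(c) →   free=[..............]
after create(b) → b:[0]  free=[F.............]
after unlink(b) →   free=[..............]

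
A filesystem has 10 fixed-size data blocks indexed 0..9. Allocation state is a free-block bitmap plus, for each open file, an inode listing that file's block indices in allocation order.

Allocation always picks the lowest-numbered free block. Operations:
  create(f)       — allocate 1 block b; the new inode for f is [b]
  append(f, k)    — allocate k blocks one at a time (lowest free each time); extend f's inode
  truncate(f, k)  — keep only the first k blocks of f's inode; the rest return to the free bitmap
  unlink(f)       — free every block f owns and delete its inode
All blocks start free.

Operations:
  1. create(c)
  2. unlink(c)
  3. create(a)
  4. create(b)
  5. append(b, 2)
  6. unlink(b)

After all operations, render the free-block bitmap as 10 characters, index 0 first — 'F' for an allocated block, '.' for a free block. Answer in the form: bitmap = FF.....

bitmap = F.........

[1] create(c) — c=0 (map F.........)
[2] unlink(c) —  (map ..........)
[3] create(a) — a=0 (map F.........)
[4] create(b) — a=0 b=1 (map FF........)
[5] append(b, 2) — a=0 b=1,2,3 (map FFFF......)
[6] unlink(b) — a=0 (map F.........)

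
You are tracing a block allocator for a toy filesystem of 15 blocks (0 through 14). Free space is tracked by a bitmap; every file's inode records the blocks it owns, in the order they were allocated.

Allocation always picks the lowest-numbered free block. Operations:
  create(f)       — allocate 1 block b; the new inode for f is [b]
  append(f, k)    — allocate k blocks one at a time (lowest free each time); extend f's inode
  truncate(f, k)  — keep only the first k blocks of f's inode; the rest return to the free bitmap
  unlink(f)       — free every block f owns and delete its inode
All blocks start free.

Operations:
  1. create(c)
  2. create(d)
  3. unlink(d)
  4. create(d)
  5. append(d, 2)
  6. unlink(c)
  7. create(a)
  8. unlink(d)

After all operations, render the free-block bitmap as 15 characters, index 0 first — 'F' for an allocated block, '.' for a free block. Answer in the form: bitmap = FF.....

bitmap = F..............

create(c): bitmap=F.............. | c=[0]
create(d): bitmap=FF............. | c=[0] d=[1]
unlink(d): bitmap=F.............. | c=[0]
create(d): bitmap=FF............. | c=[0] d=[1]
append(d, 2): bitmap=FFFF........... | c=[0] d=[1, 2, 3]
unlink(c): bitmap=.FFF........... | d=[1, 2, 3]
create(a): bitmap=FFFF........... | a=[0] d=[1, 2, 3]
unlink(d): bitmap=F.............. | a=[0]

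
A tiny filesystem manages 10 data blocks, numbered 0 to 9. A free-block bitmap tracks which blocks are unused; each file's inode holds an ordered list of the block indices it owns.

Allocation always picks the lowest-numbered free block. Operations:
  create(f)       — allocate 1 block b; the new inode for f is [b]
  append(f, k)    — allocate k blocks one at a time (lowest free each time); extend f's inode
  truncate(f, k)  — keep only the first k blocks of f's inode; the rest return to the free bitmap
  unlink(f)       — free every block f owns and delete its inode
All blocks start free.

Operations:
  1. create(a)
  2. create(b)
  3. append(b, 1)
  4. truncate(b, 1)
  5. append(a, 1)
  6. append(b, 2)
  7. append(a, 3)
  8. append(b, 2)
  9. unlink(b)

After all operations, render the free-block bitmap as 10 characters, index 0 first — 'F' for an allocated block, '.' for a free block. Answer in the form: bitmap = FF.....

  1. create(a)  ⇒  F.........  {a→[0]}
  2. create(b)  ⇒  FF........  {a→[0]; b→[1]}
  3. append(b, 1)  ⇒  FFF.......  {a→[0]; b→[1, 2]}
  4. truncate(b, 1)  ⇒  FF........  {a→[0]; b→[1]}
  5. append(a, 1)  ⇒  FFF.......  {a→[0, 2]; b→[1]}
  6. append(b, 2)  ⇒  FFFFF.....  {a→[0, 2]; b→[1, 3, 4]}
  7. append(a, 3)  ⇒  FFFFFFFF..  {a→[0, 2, 5, 6, 7]; b→[1, 3, 4]}
  8. append(b, 2)  ⇒  FFFFFFFFFF  {a→[0, 2, 5, 6, 7]; b→[1, 3, 4, 8, 9]}
  9. unlink(b)  ⇒  F.F..FFF..  {a→[0, 2, 5, 6, 7]}

bitmap = F.F..FFF..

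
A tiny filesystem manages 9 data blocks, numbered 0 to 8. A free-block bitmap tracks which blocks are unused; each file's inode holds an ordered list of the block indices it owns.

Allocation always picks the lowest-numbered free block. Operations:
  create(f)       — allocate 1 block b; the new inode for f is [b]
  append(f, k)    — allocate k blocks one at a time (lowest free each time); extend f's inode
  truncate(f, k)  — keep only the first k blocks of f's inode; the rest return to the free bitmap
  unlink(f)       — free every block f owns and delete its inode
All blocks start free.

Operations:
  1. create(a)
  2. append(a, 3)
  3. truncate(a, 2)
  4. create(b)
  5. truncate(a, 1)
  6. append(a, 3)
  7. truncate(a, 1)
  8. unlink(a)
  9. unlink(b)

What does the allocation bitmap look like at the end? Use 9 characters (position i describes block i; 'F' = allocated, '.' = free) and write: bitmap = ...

create(a): bitmap=F........ | a=[0]
append(a, 3): bitmap=FFFF..... | a=[0, 1, 2, 3]
truncate(a, 2): bitmap=FF....... | a=[0, 1]
create(b): bitmap=FFF...... | a=[0, 1] b=[2]
truncate(a, 1): bitmap=F.F...... | a=[0] b=[2]
append(a, 3): bitmap=FFFFF.... | a=[0, 1, 3, 4] b=[2]
truncate(a, 1): bitmap=F.F...... | a=[0] b=[2]
unlink(a): bitmap=..F...... | b=[2]
unlink(b): bitmap=......... | 

bitmap = .........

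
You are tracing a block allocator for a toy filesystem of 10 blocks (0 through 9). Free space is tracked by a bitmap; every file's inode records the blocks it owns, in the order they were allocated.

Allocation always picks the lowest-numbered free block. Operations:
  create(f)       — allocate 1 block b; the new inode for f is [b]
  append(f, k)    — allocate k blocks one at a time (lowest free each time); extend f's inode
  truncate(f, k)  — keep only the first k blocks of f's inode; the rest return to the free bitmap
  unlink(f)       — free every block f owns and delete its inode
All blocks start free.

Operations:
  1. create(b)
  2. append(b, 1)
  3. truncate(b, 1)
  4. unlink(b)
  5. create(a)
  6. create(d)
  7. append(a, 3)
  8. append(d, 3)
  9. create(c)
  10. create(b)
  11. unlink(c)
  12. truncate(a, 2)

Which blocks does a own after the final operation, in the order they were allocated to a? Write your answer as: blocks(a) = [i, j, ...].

[1] create(b) — b=0 (map F.........)
[2] append(b, 1) — b=0,1 (map FF........)
[3] truncate(b, 1) — b=0 (map F.........)
[4] unlink(b) —  (map ..........)
[5] create(a) — a=0 (map F.........)
[6] create(d) — a=0 d=1 (map FF........)
[7] append(a, 3) — a=0,2,3,4 d=1 (map FFFFF.....)
[8] append(d, 3) — a=0,2,3,4 d=1,5,6,7 (map FFFFFFFF..)
[9] create(c) — a=0,2,3,4 c=8 d=1,5,6,7 (map FFFFFFFFF.)
[10] create(b) — a=0,2,3,4 b=9 c=8 d=1,5,6,7 (map FFFFFFFFFF)
[11] unlink(c) — a=0,2,3,4 b=9 d=1,5,6,7 (map FFFFFFFF.F)
[12] truncate(a, 2) — a=0,2 b=9 d=1,5,6,7 (map FFF..FFF.F)

blocks(a) = [0, 2]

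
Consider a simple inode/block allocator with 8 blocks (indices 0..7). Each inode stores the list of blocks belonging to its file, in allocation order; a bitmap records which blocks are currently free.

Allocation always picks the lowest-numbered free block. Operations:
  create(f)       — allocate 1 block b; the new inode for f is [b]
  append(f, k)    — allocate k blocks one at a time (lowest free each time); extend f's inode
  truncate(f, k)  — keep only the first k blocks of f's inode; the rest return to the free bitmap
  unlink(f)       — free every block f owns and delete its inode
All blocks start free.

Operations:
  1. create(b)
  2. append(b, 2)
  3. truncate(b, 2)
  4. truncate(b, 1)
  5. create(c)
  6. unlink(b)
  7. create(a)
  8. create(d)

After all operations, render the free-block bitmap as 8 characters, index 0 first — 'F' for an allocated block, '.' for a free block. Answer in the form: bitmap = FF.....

bitmap = FFF.....

[1] create(b) — b=0 (map F.......)
[2] append(b, 2) — b=0,1,2 (map FFF.....)
[3] truncate(b, 2) — b=0,1 (map FF......)
[4] truncate(b, 1) — b=0 (map F.......)
[5] create(c) — b=0 c=1 (map FF......)
[6] unlink(b) — c=1 (map .F......)
[7] create(a) — a=0 c=1 (map FF......)
[8] create(d) — a=0 c=1 d=2 (map FFF.....)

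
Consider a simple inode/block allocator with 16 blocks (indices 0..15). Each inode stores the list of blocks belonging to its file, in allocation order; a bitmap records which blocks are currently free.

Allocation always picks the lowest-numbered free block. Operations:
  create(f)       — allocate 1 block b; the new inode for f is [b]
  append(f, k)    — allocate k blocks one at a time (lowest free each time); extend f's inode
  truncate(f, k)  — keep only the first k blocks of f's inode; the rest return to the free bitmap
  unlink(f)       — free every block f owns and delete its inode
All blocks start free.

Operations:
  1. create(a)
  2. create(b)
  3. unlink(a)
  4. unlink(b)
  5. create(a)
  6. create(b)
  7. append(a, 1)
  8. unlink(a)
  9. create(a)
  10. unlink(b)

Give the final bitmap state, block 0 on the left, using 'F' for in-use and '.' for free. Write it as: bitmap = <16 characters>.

[1] create(a) — a=0 (map F...............)
[2] create(b) — a=0 b=1 (map FF..............)
[3] unlink(a) — b=1 (map .F..............)
[4] unlink(b) —  (map ................)
[5] create(a) — a=0 (map F...............)
[6] create(b) — a=0 b=1 (map FF..............)
[7] append(a, 1) — a=0,2 b=1 (map FFF.............)
[8] unlink(a) — b=1 (map .F..............)
[9] create(a) — a=0 b=1 (map FF..............)
[10] unlink(b) — a=0 (map F...............)

bitmap = F...............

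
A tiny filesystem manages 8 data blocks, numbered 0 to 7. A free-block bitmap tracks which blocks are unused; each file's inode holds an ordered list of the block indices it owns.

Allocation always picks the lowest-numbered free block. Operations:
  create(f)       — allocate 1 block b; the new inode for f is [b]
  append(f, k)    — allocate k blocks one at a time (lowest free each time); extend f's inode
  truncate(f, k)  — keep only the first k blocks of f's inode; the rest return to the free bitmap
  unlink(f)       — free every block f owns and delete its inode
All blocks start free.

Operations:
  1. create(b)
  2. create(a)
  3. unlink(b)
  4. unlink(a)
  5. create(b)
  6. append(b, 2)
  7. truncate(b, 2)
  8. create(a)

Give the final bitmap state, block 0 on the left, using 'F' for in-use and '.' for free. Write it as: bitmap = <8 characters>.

create(b): bitmap=F....... | b=[0]
create(a): bitmap=FF...... | a=[1] b=[0]
unlink(b): bitmap=.F...... | a=[1]
unlink(a): bitmap=........ | 
create(b): bitmap=F....... | b=[0]
append(b, 2): bitmap=FFF..... | b=[0, 1, 2]
truncate(b, 2): bitmap=FF...... | b=[0, 1]
create(a): bitmap=FFF..... | a=[2] b=[0, 1]

bitmap = FFF.....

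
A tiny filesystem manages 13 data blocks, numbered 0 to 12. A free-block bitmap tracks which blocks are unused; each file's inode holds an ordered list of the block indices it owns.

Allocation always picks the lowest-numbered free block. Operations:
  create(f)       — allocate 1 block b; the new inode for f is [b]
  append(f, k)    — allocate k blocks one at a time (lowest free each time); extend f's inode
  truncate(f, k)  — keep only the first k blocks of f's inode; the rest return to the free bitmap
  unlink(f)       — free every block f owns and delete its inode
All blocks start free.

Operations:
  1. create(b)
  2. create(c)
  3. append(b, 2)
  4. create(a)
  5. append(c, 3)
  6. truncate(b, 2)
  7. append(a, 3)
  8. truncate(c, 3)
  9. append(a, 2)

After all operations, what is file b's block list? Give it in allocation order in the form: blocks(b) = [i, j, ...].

blocks(b) = [0, 2]

  1. create(b)  ⇒  F............  {b→[0]}
  2. create(c)  ⇒  FF...........  {b→[0]; c→[1]}
  3. append(b, 2)  ⇒  FFFF.........  {b→[0, 2, 3]; c→[1]}
  4. create(a)  ⇒  FFFFF........  {a→[4]; b→[0, 2, 3]; c→[1]}
  5. append(c, 3)  ⇒  FFFFFFFF.....  {a→[4]; b→[0, 2, 3]; c→[1, 5, 6, 7]}
  6. truncate(b, 2)  ⇒  FFF.FFFF.....  {a→[4]; b→[0, 2]; c→[1, 5, 6, 7]}
  7. append(a, 3)  ⇒  FFFFFFFFFF...  {a→[4, 3, 8, 9]; b→[0, 2]; c→[1, 5, 6, 7]}
  8. truncate(c, 3)  ⇒  FFFFFFF.FF...  {a→[4, 3, 8, 9]; b→[0, 2]; c→[1, 5, 6]}
  9. append(a, 2)  ⇒  FFFFFFFFFFF..  {a→[4, 3, 8, 9, 7, 10]; b→[0, 2]; c→[1, 5, 6]}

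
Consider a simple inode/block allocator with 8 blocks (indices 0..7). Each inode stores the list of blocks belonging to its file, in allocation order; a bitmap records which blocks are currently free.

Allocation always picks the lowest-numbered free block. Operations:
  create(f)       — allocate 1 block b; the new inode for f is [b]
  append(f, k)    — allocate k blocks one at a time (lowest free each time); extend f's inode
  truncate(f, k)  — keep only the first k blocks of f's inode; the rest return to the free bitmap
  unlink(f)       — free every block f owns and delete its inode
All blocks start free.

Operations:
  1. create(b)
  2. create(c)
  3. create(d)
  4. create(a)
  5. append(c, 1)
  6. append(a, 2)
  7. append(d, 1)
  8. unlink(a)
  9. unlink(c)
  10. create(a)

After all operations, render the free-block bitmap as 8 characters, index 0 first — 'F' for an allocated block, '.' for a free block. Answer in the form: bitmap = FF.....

bitmap = FFF....F

after create(b) → b:[0]  free=[F.......]
after create(c) → b:[0], c:[1]  free=[FF......]
after create(d) → b:[0], c:[1], d:[2]  free=[FFF.....]
after create(a) → a:[3], b:[0], c:[1], d:[2]  free=[FFFF....]
after append(c, 1) → a:[3], b:[0], c:[1, 4], d:[2]  free=[FFFFF...]
after append(a, 2) → a:[3, 5, 6], b:[0], c:[1, 4], d:[2]  free=[FFFFFFF.]
after append(d, 1) → a:[3, 5, 6], b:[0], c:[1, 4], d:[2, 7]  free=[FFFFFFFF]
after unlink(a) → b:[0], c:[1, 4], d:[2, 7]  free=[FFF.F..F]
after unlink(c) → b:[0], d:[2, 7]  free=[F.F....F]
after create(a) → a:[1], b:[0], d:[2, 7]  free=[FFF....F]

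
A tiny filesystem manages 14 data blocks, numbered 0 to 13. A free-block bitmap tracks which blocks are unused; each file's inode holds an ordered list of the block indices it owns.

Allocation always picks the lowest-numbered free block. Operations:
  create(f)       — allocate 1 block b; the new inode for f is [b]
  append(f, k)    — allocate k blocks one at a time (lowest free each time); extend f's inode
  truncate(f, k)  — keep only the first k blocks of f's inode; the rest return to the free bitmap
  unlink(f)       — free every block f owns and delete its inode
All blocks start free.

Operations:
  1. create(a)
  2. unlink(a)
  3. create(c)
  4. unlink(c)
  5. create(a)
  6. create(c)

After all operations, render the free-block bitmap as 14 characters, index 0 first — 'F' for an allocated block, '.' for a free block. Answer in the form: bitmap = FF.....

bitmap = FF............

after create(a) → a:[0]  free=[F.............]
after unlink(a) →   free=[..............]
after create(c) → c:[0]  free=[F.............]
after unlink(c) →   free=[..............]
after create(a) → a:[0]  free=[F.............]
after create(c) → a:[0], c:[1]  free=[FF............]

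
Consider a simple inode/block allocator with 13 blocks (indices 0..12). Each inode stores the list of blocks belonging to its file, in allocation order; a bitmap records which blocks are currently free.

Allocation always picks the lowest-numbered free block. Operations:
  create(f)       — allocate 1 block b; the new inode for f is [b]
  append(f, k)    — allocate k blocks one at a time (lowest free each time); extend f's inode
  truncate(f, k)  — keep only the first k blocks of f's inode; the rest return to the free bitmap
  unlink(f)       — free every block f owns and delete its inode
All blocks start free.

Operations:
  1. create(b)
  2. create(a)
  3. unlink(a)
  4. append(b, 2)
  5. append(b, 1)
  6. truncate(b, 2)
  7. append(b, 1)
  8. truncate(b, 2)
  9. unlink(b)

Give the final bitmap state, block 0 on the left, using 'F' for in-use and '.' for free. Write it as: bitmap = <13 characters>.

[1] create(b) — b=0 (map F............)
[2] create(a) — a=1 b=0 (map FF...........)
[3] unlink(a) — b=0 (map F............)
[4] append(b, 2) — b=0,1,2 (map FFF..........)
[5] append(b, 1) — b=0,1,2,3 (map FFFF.........)
[6] truncate(b, 2) — b=0,1 (map FF...........)
[7] append(b, 1) — b=0,1,2 (map FFF..........)
[8] truncate(b, 2) — b=0,1 (map FF...........)
[9] unlink(b) —  (map .............)

bitmap = .............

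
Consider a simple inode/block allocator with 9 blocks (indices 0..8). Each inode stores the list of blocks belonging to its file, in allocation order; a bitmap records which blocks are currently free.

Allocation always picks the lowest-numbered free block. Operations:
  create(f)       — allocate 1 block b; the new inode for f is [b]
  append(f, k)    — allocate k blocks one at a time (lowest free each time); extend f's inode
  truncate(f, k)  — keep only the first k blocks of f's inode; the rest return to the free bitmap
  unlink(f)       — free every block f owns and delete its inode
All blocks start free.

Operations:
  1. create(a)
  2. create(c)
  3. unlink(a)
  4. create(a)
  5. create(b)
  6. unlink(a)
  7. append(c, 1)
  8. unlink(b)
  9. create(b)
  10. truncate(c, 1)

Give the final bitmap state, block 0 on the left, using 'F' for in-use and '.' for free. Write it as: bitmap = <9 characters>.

create(a): bitmap=F........ | a=[0]
create(c): bitmap=FF....... | a=[0] c=[1]
unlink(a): bitmap=.F....... | c=[1]
create(a): bitmap=FF....... | a=[0] c=[1]
create(b): bitmap=FFF...... | a=[0] b=[2] c=[1]
unlink(a): bitmap=.FF...... | b=[2] c=[1]
append(c, 1): bitmap=FFF...... | b=[2] c=[1, 0]
unlink(b): bitmap=FF....... | c=[1, 0]
create(b): bitmap=FFF...... | b=[2] c=[1, 0]
truncate(c, 1): bitmap=.FF...... | b=[2] c=[1]

bitmap = .FF......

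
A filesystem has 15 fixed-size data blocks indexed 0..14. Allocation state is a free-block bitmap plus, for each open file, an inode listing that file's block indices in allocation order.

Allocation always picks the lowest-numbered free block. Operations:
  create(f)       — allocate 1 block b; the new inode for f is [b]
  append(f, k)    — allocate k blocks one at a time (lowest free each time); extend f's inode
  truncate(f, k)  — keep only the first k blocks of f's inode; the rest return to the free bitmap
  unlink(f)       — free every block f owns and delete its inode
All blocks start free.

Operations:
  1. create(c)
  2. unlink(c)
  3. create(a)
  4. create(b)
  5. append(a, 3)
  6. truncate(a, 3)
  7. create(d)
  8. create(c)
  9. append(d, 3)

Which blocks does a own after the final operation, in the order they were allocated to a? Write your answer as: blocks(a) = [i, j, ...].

create(c): bitmap=F.............. | c=[0]
unlink(c): bitmap=............... | 
create(a): bitmap=F.............. | a=[0]
create(b): bitmap=FF............. | a=[0] b=[1]
append(a, 3): bitmap=FFFFF.......... | a=[0, 2, 3, 4] b=[1]
truncate(a, 3): bitmap=FFFF........... | a=[0, 2, 3] b=[1]
create(d): bitmap=FFFFF.......... | a=[0, 2, 3] b=[1] d=[4]
create(c): bitmap=FFFFFF......... | a=[0, 2, 3] b=[1] c=[5] d=[4]
append(d, 3): bitmap=FFFFFFFFF...... | a=[0, 2, 3] b=[1] c=[5] d=[4, 6, 7, 8]

blocks(a) = [0, 2, 3]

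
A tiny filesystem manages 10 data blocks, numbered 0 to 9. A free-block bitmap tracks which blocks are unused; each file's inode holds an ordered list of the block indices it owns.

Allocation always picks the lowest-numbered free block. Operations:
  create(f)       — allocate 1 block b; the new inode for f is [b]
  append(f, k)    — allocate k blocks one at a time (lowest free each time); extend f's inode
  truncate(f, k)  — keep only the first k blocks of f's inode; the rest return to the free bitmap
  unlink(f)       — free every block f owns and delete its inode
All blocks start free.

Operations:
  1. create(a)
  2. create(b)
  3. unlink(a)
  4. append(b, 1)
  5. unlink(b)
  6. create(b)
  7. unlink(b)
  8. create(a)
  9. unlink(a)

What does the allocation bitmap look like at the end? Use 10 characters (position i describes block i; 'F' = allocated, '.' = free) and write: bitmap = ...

bitmap = ..........

[1] create(a) — a=0 (map F.........)
[2] create(b) — a=0 b=1 (map FF........)
[3] unlink(a) — b=1 (map .F........)
[4] append(b, 1) — b=1,0 (map FF........)
[5] unlink(b) —  (map ..........)
[6] create(b) — b=0 (map F.........)
[7] unlink(b) —  (map ..........)
[8] create(a) — a=0 (map F.........)
[9] unlink(a) —  (map ..........)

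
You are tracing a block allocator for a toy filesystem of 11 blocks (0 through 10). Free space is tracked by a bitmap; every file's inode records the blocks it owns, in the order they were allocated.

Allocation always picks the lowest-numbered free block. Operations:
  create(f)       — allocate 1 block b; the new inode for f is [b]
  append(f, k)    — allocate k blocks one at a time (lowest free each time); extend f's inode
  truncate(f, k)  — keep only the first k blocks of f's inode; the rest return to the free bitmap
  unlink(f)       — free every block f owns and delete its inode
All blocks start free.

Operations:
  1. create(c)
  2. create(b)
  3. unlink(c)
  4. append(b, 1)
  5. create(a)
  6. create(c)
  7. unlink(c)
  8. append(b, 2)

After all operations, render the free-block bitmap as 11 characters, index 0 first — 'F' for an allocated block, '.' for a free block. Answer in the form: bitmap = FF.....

[1] create(c) — c=0 (map F..........)
[2] create(b) — b=1 c=0 (map FF.........)
[3] unlink(c) — b=1 (map .F.........)
[4] append(b, 1) — b=1,0 (map FF.........)
[5] create(a) — a=2 b=1,0 (map FFF........)
[6] create(c) — a=2 b=1,0 c=3 (map FFFF.......)
[7] unlink(c) — a=2 b=1,0 (map FFF........)
[8] append(b, 2) — a=2 b=1,0,3,4 (map FFFFF......)

bitmap = FFFFF......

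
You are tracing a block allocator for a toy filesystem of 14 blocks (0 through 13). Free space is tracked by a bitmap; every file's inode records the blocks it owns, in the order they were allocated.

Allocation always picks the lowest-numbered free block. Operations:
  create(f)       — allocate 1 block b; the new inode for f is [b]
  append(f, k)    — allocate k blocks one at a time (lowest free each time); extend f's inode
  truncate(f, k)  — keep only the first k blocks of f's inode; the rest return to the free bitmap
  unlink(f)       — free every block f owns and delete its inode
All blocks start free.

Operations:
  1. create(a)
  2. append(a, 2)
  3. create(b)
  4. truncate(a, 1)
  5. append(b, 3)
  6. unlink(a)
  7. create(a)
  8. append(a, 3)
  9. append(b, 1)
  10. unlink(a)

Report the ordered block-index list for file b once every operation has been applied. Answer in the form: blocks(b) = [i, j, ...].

  1. create(a)  ⇒  F.............  {a→[0]}
  2. append(a, 2)  ⇒  FFF...........  {a→[0, 1, 2]}
  3. create(b)  ⇒  FFFF..........  {a→[0, 1, 2]; b→[3]}
  4. truncate(a, 1)  ⇒  F..F..........  {a→[0]; b→[3]}
  5. append(b, 3)  ⇒  FFFFF.........  {a→[0]; b→[3, 1, 2, 4]}
  6. unlink(a)  ⇒  .FFFF.........  {b→[3, 1, 2, 4]}
  7. create(a)  ⇒  FFFFF.........  {a→[0]; b→[3, 1, 2, 4]}
  8. append(a, 3)  ⇒  FFFFFFFF......  {a→[0, 5, 6, 7]; b→[3, 1, 2, 4]}
  9. append(b, 1)  ⇒  FFFFFFFFF.....  {a→[0, 5, 6, 7]; b→[3, 1, 2, 4, 8]}
  10. unlink(a)  ⇒  .FFFF...F.....  {b→[3, 1, 2, 4, 8]}

blocks(b) = [3, 1, 2, 4, 8]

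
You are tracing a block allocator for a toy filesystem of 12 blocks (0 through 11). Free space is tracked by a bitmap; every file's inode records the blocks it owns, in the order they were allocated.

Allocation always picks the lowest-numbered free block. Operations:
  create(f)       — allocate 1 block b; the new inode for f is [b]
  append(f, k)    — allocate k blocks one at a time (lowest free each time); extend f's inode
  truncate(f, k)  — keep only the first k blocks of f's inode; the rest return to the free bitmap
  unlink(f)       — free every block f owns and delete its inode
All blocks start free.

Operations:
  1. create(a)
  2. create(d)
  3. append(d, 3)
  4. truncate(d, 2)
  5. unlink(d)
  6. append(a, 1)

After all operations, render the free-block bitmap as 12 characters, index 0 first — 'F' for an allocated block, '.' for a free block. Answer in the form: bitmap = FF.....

bitmap = FF..........

create(a): bitmap=F........... | a=[0]
create(d): bitmap=FF.......... | a=[0] d=[1]
append(d, 3): bitmap=FFFFF....... | a=[0] d=[1, 2, 3, 4]
truncate(d, 2): bitmap=FFF......... | a=[0] d=[1, 2]
unlink(d): bitmap=F........... | a=[0]
append(a, 1): bitmap=FF.......... | a=[0, 1]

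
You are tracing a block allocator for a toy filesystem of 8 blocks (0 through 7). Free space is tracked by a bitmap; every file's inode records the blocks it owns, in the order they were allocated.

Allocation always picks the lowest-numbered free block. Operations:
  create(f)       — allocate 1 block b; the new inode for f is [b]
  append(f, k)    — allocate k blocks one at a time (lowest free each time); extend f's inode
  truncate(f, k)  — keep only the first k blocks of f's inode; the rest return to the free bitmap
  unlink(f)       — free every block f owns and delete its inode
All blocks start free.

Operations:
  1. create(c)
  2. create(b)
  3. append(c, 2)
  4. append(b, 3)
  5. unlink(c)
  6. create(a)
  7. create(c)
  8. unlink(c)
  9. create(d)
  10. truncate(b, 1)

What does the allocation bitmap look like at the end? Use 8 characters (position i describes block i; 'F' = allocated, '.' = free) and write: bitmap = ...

[1] create(c) — c=0 (map F.......)
[2] create(b) — b=1 c=0 (map FF......)
[3] append(c, 2) — b=1 c=0,2,3 (map FFFF....)
[4] append(b, 3) — b=1,4,5,6 c=0,2,3 (map FFFFFFF.)
[5] unlink(c) — b=1,4,5,6 (map .F..FFF.)
[6] create(a) — a=0 b=1,4,5,6 (map FF..FFF.)
[7] create(c) — a=0 b=1,4,5,6 c=2 (map FFF.FFF.)
[8] unlink(c) — a=0 b=1,4,5,6 (map FF..FFF.)
[9] create(d) — a=0 b=1,4,5,6 d=2 (map FFF.FFF.)
[10] truncate(b, 1) — a=0 b=1 d=2 (map FFF.....)

bitmap = FFF.....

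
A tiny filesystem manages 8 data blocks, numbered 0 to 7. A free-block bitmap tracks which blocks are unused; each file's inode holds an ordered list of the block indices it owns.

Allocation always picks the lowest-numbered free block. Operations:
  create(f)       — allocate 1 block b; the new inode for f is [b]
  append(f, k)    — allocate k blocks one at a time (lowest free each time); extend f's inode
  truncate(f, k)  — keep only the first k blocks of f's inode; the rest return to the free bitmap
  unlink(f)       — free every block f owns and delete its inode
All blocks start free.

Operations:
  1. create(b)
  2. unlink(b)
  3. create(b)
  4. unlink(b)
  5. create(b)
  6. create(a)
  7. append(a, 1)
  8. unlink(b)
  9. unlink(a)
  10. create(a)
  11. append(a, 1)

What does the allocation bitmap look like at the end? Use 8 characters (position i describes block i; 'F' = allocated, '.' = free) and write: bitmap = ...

bitmap = FF......

after create(b) → b:[0]  free=[F.......]
after unlink(b) →   free=[........]
after create(b) → b:[0]  free=[F.......]
after unlink(b) →   free=[........]
after create(b) → b:[0]  free=[F.......]
after create(a) → a:[1], b:[0]  free=[FF......]
after append(a, 1) → a:[1, 2], b:[0]  free=[FFF.....]
after unlink(b) → a:[1, 2]  free=[.FF.....]
after unlink(a) →   free=[........]
after create(a) → a:[0]  free=[F.......]
after append(a, 1) → a:[0, 1]  free=[FF......]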